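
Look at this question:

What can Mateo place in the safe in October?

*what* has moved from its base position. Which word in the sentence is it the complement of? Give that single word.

place

Before movement: Mateo can place what in the safe in October.
'what' functions as the direct object of 'place'. It moves to the left edge, and the trace sits right after 'place':
What can Mateo place ___ in the safe in October?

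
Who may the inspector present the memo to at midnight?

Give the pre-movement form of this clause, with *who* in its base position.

'who' functions as the object of the preposition 'to' (recipient of 'present'). It moves to the left edge, and the trace sits right after 'to':
Who may the inspector present the memo to ___ at midnight?

The inspector may present the memo to who at midnight.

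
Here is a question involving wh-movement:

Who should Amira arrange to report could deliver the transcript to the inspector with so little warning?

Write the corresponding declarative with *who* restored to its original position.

'who' is the subject of the clause embedded under 'report'. Fronting leaves a gap immediately after 'report':
Who should Amira arrange to report ___ could deliver the transcript to the inspector with so little warning?

Amira should arrange to report who could deliver the transcript to the inspector with so little warning.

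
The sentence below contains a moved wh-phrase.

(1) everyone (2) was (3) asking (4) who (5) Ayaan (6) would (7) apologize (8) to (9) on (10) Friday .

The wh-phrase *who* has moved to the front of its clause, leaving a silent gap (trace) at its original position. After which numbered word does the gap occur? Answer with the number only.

8

In situ: Ayaan would apologize to who on Friday.
'who' is the object of the preposition 'to'. It moves to the left edge, and the trace sits right after 'to':
Everyone was asking who Ayaan would apologize to ___ on Friday.
'to' is word 8.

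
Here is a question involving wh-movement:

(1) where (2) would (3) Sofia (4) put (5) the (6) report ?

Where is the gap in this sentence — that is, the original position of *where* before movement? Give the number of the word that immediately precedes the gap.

6

In situ: Sofia would put the report where.
'where' is the locative complement of 'put'. Wh-movement fronts it, leaving a gap right after 'report':
Where would Sofia put the report ___?
'report' is word 6.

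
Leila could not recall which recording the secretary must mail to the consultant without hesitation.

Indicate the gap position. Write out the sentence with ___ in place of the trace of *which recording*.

Leila could not recall which recording the secretary must mail ___ to the consultant without hesitation.

Pre-movement form: The secretary must mail which recording to the consultant without hesitation.
'which recording' functions as the direct object of 'mail'. The gap is right after 'mail'.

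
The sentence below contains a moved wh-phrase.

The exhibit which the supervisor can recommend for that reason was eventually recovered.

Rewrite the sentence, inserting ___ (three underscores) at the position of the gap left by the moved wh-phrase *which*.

The exhibit which the supervisor can recommend ___ for that reason was eventually recovered.

'which' is the direct object of 'recommend'. The gap is right after 'recommend'.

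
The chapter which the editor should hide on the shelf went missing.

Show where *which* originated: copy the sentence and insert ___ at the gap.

The chapter which the editor should hide ___ on the shelf went missing.

'which' is the direct object of 'hide'. The gap is right after 'hide'.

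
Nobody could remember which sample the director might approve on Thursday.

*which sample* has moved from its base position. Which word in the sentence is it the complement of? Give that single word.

In situ: The director might approve which sample on Thursday.
'which sample' is the direct object of 'approve'. Wh-movement fronts it, leaving a gap right after 'approve':
Nobody could remember which sample the director might approve ___ on Thursday.

approve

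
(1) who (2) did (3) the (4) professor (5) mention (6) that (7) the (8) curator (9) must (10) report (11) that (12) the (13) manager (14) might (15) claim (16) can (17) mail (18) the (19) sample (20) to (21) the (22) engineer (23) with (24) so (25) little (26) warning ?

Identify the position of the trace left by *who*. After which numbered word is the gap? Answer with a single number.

Underlying clause: The professor did mention that the curator must report that the manager might claim who can mail the sample to the engineer with so little warning.
'who' is the subject of the clause embedded under 'claim'. Fronting leaves a gap immediately after 'claim':
Who did the professor mention that the curator must report that the manager might claim ___ can mail the sample to the engineer with so little warning?
'claim' is word 15.

15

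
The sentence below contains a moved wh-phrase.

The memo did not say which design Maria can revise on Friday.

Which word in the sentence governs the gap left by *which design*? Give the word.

Pre-movement form: Maria can revise which design on Friday.
'which design' functions as the direct object of 'revise'. Fronting leaves a gap immediately after 'revise':
The memo did not say which design Maria can revise ___ on Friday.

revise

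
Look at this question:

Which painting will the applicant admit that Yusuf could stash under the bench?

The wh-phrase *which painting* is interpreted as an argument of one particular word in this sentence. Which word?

stash

Pre-movement form: The applicant will admit that Yusuf could stash which painting under the bench.
'which painting' functions as the direct object of 'stash'. It moves to the left edge, and the trace sits right after 'stash':
Which painting will the applicant admit that Yusuf could stash ___ under the bench?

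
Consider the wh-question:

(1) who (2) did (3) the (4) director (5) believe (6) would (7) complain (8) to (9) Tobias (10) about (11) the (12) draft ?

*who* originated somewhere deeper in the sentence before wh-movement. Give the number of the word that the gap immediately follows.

5

Underlying clause: The director did believe who would complain to Tobias about the draft.
'who' functions as the subject of the clause embedded under 'believe'. It moves to the left edge, and the trace sits right after 'believe':
Who did the director believe ___ would complain to Tobias about the draft?
'believe' is word 5.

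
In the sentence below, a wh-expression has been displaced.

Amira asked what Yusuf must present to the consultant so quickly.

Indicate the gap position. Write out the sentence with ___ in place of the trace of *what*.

Underlying clause: Yusuf must present what to the consultant so quickly.
'what' functions as the direct object of 'present'. The gap is right after 'present'.

Amira asked what Yusuf must present ___ to the consultant so quickly.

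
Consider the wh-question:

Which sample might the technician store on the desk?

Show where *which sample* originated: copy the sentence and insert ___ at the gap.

Which sample might the technician store ___ on the desk?

Underlying clause: The technician might store which sample on the desk.
'which sample' is the direct object of 'store'. The gap is right after 'store'.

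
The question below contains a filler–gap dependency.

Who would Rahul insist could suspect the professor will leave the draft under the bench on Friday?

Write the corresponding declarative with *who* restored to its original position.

Rahul would insist who could suspect the professor will leave the draft under the bench on Friday.

'who' is the subject of the clause embedded under 'insist'. It moves to the left edge, and the trace sits right after 'insist':
Who would Rahul insist ___ could suspect the professor will leave the draft under the bench on Friday?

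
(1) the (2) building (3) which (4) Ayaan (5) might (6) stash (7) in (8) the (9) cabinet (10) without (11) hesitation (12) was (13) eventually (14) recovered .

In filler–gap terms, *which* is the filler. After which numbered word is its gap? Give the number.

The filler 'which' is interpreted as the direct object of 'stash'. Fronting leaves a gap immediately after 'stash':
The building which Ayaan might stash ___ in the cabinet without hesitation was eventually recovered.
'stash' is word 6.

6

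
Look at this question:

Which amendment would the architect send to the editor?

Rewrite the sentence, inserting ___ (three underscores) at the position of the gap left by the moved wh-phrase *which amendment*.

Which amendment would the architect send ___ to the editor?

In situ: The architect would send which amendment to the editor.
'which amendment' is the direct object of 'send'. The gap is right after 'send'.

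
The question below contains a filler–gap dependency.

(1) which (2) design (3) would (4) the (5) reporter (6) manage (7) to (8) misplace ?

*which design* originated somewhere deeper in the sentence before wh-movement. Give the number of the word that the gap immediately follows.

Pre-movement form: The reporter would manage to misplace which design.
'which design' is the direct object of 'misplace'. It moves to the left edge, and the trace sits right after 'misplace':
Which design would the reporter manage to misplace ___?
'misplace' is word 8.

8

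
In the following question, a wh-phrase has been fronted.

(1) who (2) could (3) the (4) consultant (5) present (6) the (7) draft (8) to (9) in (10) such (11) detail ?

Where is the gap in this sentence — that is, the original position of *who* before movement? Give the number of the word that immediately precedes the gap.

Before movement: The consultant could present the draft to who in such detail.
'who' functions as the object of the preposition 'to' (recipient of 'present'). Fronting leaves a gap immediately after 'to':
Who could the consultant present the draft to ___ in such detail?
'to' is word 8.

8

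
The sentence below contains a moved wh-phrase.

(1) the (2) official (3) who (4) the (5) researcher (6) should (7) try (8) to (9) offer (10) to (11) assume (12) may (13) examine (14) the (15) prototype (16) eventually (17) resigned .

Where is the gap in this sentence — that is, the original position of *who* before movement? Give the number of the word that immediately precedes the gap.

11

The filler 'who' is interpreted as the subject of the clause embedded under 'assume'. It moves to the left edge, and the trace sits right after 'assume':
The official who the researcher should try to offer to assume ___ may examine the prototype eventually resigned.
'assume' is word 11.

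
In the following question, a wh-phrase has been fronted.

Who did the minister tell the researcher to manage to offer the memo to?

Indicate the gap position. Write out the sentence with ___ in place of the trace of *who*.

Who did the minister tell the researcher to manage to offer the memo to ___?

Before movement: The minister did tell the researcher to manage to offer the memo to who.
'who' functions as the object of the preposition 'to' (recipient of 'offer'). The gap is right after 'to'.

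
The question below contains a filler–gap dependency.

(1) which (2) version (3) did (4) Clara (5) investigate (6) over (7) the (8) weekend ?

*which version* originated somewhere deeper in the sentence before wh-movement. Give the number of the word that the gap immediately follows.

5

In situ: Clara did investigate which version over the weekend.
'which version' is the direct object of 'investigate'. Fronting leaves a gap immediately after 'investigate':
Which version did Clara investigate ___ over the weekend?
'investigate' is word 5.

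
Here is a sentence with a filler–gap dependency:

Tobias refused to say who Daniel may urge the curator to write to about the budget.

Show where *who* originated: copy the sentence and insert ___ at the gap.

Tobias refused to say who Daniel may urge the curator to write to ___ about the budget.

In situ: Daniel may urge the curator to write to who about the budget.
'who' functions as the object of the preposition 'to'. The gap is right after 'to'.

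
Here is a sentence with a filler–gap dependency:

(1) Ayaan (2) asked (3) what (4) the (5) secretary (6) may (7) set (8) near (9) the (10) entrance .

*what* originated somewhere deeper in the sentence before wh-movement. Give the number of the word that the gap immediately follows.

In situ: The secretary may set what near the entrance.
The filler 'what' is interpreted as the direct object of 'set'. It moves to the left edge, and the trace sits right after 'set':
Ayaan asked what the secretary may set ___ near the entrance.
'set' is word 7.

7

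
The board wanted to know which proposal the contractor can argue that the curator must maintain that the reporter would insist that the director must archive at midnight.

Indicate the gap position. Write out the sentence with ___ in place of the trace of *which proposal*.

Underlying clause: The contractor can argue that the curator must maintain that the reporter would insist that the director must archive which proposal at midnight.
'which proposal' functions as the direct object of 'archive'. The gap is right after 'archive'.

The board wanted to know which proposal the contractor can argue that the curator must maintain that the reporter would insist that the director must archive ___ at midnight.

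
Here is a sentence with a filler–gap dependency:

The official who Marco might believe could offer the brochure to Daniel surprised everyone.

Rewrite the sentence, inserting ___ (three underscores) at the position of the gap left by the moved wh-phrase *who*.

The official who Marco might believe ___ could offer the brochure to Daniel surprised everyone.

'who' is the subject of the clause embedded under 'believe'. The gap is right after 'believe'.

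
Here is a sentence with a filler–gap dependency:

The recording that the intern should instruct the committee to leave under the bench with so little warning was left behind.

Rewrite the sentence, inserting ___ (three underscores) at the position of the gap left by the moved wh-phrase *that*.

The filler 'that' is interpreted as the direct object of 'leave'. The gap is right after 'leave'.

The recording that the intern should instruct the committee to leave ___ under the bench with so little warning was left behind.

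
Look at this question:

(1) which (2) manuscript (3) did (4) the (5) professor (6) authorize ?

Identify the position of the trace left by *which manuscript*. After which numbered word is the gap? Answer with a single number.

Pre-movement form: The professor did authorize which manuscript.
The filler 'which manuscript' is interpreted as the direct object of 'authorize'. Wh-movement fronts it, leaving a gap right after 'authorize':
Which manuscript did the professor authorize ___?
'authorize' is word 6.

6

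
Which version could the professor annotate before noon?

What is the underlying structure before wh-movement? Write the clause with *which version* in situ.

'which version' functions as the direct object of 'annotate'. Wh-movement fronts it, leaving a gap right after 'annotate':
Which version could the professor annotate ___ before noon?

The professor could annotate which version before noon.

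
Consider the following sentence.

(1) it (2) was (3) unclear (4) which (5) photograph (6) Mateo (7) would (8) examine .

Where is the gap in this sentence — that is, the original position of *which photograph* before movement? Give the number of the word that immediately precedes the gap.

8

In situ: Mateo would examine which photograph.
'which photograph' is the direct object of 'examine'. Wh-movement fronts it, leaving a gap right after 'examine':
It was unclear which photograph Mateo would examine ___.
'examine' is word 8.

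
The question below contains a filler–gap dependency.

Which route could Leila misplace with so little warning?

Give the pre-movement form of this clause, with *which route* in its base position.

Leila could misplace which route with so little warning.

The filler 'which route' is interpreted as the direct object of 'misplace'. Wh-movement fronts it, leaving a gap right after 'misplace':
Which route could Leila misplace ___ with so little warning?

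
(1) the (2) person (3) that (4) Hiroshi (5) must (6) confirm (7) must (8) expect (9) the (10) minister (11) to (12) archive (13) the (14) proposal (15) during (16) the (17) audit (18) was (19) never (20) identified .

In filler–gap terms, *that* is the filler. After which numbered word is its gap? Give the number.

'that' functions as the subject of the clause embedded under 'confirm'. Wh-movement fronts it, leaving a gap right after 'confirm':
The person that Hiroshi must confirm ___ must expect the minister to archive the proposal during the audit was never identified.
'confirm' is word 6.

6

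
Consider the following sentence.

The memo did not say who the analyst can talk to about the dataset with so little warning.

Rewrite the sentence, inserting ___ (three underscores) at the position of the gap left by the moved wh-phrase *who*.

Pre-movement form: The analyst can talk to who about the dataset with so little warning.
'who' is the object of the preposition 'to'. The gap is right after 'to'.

The memo did not say who the analyst can talk to ___ about the dataset with so little warning.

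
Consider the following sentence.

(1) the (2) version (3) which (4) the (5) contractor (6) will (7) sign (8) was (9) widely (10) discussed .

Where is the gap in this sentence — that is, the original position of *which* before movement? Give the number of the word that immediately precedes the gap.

'which' functions as the direct object of 'sign'. Fronting leaves a gap immediately after 'sign':
The version which the contractor will sign ___ was widely discussed.
'sign' is word 7.

7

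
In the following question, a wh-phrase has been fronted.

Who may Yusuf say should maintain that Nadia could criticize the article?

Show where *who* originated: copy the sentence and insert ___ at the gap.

Who may Yusuf say ___ should maintain that Nadia could criticize the article?

Before movement: Yusuf may say who should maintain that Nadia could criticize the article.
The filler 'who' is interpreted as the subject of the clause embedded under 'say'. The gap is right after 'say'.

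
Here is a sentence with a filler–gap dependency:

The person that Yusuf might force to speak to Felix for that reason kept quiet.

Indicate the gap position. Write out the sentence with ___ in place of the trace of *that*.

'that' is the direct object of 'force'. The gap is right after 'force'.

The person that Yusuf might force ___ to speak to Felix for that reason kept quiet.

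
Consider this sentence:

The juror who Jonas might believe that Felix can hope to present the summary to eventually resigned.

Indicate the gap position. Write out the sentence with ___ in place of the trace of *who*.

The filler 'who' is interpreted as the object of the preposition 'to' (recipient of 'present'). The gap is right after 'to'.

The juror who Jonas might believe that Felix can hope to present the summary to ___ eventually resigned.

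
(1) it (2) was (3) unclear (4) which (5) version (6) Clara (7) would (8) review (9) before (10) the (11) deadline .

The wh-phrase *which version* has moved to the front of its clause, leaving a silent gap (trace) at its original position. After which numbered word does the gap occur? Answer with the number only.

8

In situ: Clara would review which version before the deadline.
The filler 'which version' is interpreted as the direct object of 'review'. Wh-movement fronts it, leaving a gap right after 'review':
It was unclear which version Clara would review ___ before the deadline.
'review' is word 8.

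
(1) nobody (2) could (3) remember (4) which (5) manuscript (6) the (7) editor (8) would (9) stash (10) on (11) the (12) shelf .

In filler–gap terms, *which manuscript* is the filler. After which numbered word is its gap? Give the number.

Pre-movement form: The editor would stash which manuscript on the shelf.
The filler 'which manuscript' is interpreted as the direct object of 'stash'. It moves to the left edge, and the trace sits right after 'stash':
Nobody could remember which manuscript the editor would stash ___ on the shelf.
'stash' is word 9.

9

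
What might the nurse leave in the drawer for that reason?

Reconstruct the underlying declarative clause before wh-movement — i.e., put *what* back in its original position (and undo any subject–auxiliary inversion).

'what' functions as the direct object of 'leave'. Wh-movement fronts it, leaving a gap right after 'leave':
What might the nurse leave ___ in the drawer for that reason?

The nurse might leave what in the drawer for that reason.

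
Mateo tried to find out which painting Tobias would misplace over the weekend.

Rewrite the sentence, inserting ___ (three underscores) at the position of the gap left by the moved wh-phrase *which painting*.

Underlying clause: Tobias would misplace which painting over the weekend.
'which painting' is the direct object of 'misplace'. The gap is right after 'misplace'.

Mateo tried to find out which painting Tobias would misplace ___ over the weekend.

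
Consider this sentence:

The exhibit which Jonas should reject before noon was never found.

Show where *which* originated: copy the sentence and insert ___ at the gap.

'which' is the direct object of 'reject'. The gap is right after 'reject'.

The exhibit which Jonas should reject ___ before noon was never found.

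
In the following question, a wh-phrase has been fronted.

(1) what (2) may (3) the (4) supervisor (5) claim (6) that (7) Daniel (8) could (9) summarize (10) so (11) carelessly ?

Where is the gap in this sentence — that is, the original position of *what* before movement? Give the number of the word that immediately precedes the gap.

In situ: The supervisor may claim that Daniel could summarize what so carelessly.
The filler 'what' is interpreted as the direct object of 'summarize'. Wh-movement fronts it, leaving a gap right after 'summarize':
What may the supervisor claim that Daniel could summarize ___ so carelessly?
'summarize' is word 9.

9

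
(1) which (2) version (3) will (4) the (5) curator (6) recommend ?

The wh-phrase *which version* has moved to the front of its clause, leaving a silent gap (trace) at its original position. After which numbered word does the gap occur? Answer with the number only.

In situ: The curator will recommend which version.
The filler 'which version' is interpreted as the direct object of 'recommend'. Wh-movement fronts it, leaving a gap right after 'recommend':
Which version will the curator recommend ___?
'recommend' is word 6.

6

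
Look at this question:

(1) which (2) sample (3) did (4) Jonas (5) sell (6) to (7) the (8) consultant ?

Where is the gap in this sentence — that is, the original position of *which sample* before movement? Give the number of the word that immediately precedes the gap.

5

In situ: Jonas did sell which sample to the consultant.
'which sample' functions as the direct object of 'sell'. Wh-movement fronts it, leaving a gap right after 'sell':
Which sample did Jonas sell ___ to the consultant?
'sell' is word 5.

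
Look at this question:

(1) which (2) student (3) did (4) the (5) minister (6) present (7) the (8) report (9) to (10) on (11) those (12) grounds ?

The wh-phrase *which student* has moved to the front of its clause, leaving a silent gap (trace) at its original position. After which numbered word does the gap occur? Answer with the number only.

Before movement: The minister did present the report to which student on those grounds.
'which student' functions as the object of the preposition 'to' (recipient of 'present'). It moves to the left edge, and the trace sits right after 'to':
Which student did the minister present the report to ___ on those grounds?
'to' is word 9.

9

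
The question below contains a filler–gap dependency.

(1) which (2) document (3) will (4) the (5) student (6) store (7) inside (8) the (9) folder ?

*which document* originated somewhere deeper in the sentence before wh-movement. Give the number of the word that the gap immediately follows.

Pre-movement form: The student will store which document inside the folder.
'which document' functions as the direct object of 'store'. It moves to the left edge, and the trace sits right after 'store':
Which document will the student store ___ inside the folder?
'store' is word 6.

6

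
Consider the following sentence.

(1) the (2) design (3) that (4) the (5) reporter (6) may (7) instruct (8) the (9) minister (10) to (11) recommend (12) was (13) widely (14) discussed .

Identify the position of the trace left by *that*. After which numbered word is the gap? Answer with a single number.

11

'that' is the direct object of 'recommend'. Wh-movement fronts it, leaving a gap right after 'recommend':
The design that the reporter may instruct the minister to recommend ___ was widely discussed.
'recommend' is word 11.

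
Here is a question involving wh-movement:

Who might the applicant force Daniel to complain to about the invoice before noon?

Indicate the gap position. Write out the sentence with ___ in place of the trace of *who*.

Who might the applicant force Daniel to complain to ___ about the invoice before noon?

Pre-movement form: The applicant might force Daniel to complain to who about the invoice before noon.
'who' functions as the object of the preposition 'to'. The gap is right after 'to'.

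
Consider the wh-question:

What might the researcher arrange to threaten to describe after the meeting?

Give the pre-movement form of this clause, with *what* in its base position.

The researcher might arrange to threaten to describe what after the meeting.

The filler 'what' is interpreted as the direct object of 'describe'. Fronting leaves a gap immediately after 'describe':
What might the researcher arrange to threaten to describe ___ after the meeting?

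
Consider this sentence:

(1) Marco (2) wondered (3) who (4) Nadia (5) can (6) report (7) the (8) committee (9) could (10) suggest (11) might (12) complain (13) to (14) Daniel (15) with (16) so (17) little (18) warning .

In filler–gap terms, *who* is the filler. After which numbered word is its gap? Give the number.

In situ: Nadia can report the committee could suggest who might complain to Daniel with so little warning.
The filler 'who' is interpreted as the subject of the clause embedded under 'suggest'. It moves to the left edge, and the trace sits right after 'suggest':
Marco wondered who Nadia can report the committee could suggest ___ might complain to Daniel with so little warning.
'suggest' is word 10.

10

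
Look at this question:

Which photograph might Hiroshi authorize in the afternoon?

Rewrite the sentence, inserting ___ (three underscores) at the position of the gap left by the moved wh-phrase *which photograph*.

Underlying clause: Hiroshi might authorize which photograph in the afternoon.
The filler 'which photograph' is interpreted as the direct object of 'authorize'. The gap is right after 'authorize'.

Which photograph might Hiroshi authorize ___ in the afternoon?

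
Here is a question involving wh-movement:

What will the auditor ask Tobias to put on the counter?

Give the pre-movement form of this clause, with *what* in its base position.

'what' functions as the direct object of 'put'. Fronting leaves a gap immediately after 'put':
What will the auditor ask Tobias to put ___ on the counter?

The auditor will ask Tobias to put what on the counter.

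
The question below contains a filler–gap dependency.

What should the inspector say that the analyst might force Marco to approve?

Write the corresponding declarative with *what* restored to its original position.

The inspector should say that the analyst might force Marco to approve what.

'what' functions as the direct object of 'approve'. It moves to the left edge, and the trace sits right after 'approve':
What should the inspector say that the analyst might force Marco to approve ___?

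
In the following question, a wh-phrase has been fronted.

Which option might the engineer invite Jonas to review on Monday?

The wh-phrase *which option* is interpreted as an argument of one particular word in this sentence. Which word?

review

In situ: The engineer might invite Jonas to review which option on Monday.
'which option' is the direct object of 'review'. Fronting leaves a gap immediately after 'review':
Which option might the engineer invite Jonas to review ___ on Monday?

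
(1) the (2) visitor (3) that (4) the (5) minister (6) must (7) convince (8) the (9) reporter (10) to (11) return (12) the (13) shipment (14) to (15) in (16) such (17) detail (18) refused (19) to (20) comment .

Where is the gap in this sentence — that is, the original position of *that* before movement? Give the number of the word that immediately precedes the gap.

'that' is the object of the preposition 'to' (recipient of 'return'). Fronting leaves a gap immediately after 'to':
The visitor that the minister must convince the reporter to return the shipment to ___ in such detail refused to comment.
'to' is word 14.

14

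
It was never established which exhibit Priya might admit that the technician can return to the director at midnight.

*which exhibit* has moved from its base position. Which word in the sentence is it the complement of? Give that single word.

Underlying clause: Priya might admit that the technician can return which exhibit to the director at midnight.
The filler 'which exhibit' is interpreted as the direct object of 'return'. Wh-movement fronts it, leaving a gap right after 'return':
It was never established which exhibit Priya might admit that the technician can return ___ to the director at midnight.

return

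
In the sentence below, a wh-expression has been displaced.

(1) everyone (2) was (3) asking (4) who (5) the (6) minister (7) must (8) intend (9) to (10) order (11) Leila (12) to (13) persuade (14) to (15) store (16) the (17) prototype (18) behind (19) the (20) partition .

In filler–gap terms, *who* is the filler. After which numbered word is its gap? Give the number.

In situ: The minister must intend to order Leila to persuade who to store the prototype behind the partition.
'who' is the direct object of 'persuade'. It moves to the left edge, and the trace sits right after 'persuade':
Everyone was asking who the minister must intend to order Leila to persuade ___ to store the prototype behind the partition.
'persuade' is word 13.

13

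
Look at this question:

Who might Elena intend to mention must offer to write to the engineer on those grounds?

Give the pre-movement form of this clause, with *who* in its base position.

Elena might intend to mention who must offer to write to the engineer on those grounds.

'who' functions as the subject of the clause embedded under 'mention'. It moves to the left edge, and the trace sits right after 'mention':
Who might Elena intend to mention ___ must offer to write to the engineer on those grounds?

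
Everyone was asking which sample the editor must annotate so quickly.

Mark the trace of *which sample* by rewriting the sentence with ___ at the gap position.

Before movement: The editor must annotate which sample so quickly.
The filler 'which sample' is interpreted as the direct object of 'annotate'. The gap is right after 'annotate'.

Everyone was asking which sample the editor must annotate ___ so quickly.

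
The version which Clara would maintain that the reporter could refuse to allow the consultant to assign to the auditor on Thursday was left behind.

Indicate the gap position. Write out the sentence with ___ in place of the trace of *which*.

The version which Clara would maintain that the reporter could refuse to allow the consultant to assign ___ to the auditor on Thursday was left behind.

'which' functions as the direct object of 'assign'. The gap is right after 'assign'.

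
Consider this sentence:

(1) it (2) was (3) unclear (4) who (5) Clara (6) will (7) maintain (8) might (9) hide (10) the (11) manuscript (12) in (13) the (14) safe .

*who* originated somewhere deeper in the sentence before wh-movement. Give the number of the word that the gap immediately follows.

Before movement: Clara will maintain who might hide the manuscript in the safe.
The filler 'who' is interpreted as the subject of the clause embedded under 'maintain'. It moves to the left edge, and the trace sits right after 'maintain':
It was unclear who Clara will maintain ___ might hide the manuscript in the safe.
'maintain' is word 7.

7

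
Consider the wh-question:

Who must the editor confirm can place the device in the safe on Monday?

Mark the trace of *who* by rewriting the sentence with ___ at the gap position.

Who must the editor confirm ___ can place the device in the safe on Monday?

Pre-movement form: The editor must confirm who can place the device in the safe on Monday.
'who' functions as the subject of the clause embedded under 'confirm'. The gap is right after 'confirm'.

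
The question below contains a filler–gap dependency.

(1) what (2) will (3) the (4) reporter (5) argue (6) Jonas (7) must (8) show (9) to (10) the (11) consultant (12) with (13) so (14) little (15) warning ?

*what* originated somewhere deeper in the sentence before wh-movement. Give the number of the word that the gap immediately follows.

Underlying clause: The reporter will argue Jonas must show what to the consultant with so little warning.
'what' is the direct object of 'show'. Fronting leaves a gap immediately after 'show':
What will the reporter argue Jonas must show ___ to the consultant with so little warning?
'show' is word 8.

8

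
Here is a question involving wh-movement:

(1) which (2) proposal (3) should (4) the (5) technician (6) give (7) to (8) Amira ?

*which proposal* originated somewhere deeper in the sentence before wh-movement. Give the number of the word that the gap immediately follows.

6

Underlying clause: The technician should give which proposal to Amira.
The filler 'which proposal' is interpreted as the direct object of 'give'. Fronting leaves a gap immediately after 'give':
Which proposal should the technician give ___ to Amira?
'give' is word 6.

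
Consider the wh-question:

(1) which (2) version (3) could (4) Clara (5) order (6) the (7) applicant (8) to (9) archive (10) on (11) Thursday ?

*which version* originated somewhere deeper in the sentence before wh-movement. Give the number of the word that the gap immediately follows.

Underlying clause: Clara could order the applicant to archive which version on Thursday.
'which version' functions as the direct object of 'archive'. Fronting leaves a gap immediately after 'archive':
Which version could Clara order the applicant to archive ___ on Thursday?
'archive' is word 9.

9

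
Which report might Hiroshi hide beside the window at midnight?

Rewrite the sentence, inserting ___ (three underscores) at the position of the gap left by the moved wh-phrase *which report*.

Which report might Hiroshi hide ___ beside the window at midnight?

Pre-movement form: Hiroshi might hide which report beside the window at midnight.
'which report' functions as the direct object of 'hide'. The gap is right after 'hide'.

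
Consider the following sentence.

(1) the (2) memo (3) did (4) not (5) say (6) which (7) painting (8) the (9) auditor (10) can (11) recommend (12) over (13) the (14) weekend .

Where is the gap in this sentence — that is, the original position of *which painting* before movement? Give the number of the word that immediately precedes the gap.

11

Pre-movement form: The auditor can recommend which painting over the weekend.
The filler 'which painting' is interpreted as the direct object of 'recommend'. Fronting leaves a gap immediately after 'recommend':
The memo did not say which painting the auditor can recommend ___ over the weekend.
'recommend' is word 11.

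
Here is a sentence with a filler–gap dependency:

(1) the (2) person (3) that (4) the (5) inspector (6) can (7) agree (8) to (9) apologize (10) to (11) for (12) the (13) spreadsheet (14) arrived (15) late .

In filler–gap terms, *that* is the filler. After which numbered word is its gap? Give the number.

10

'that' is the object of the preposition 'to'. Wh-movement fronts it, leaving a gap right after 'to':
The person that the inspector can agree to apologize to ___ for the spreadsheet arrived late.
'to' is word 10.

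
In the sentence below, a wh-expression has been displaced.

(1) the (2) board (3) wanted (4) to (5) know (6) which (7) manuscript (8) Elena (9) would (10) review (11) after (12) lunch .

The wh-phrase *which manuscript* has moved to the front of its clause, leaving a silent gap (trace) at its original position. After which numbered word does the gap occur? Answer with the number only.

Before movement: Elena would review which manuscript after lunch.
The filler 'which manuscript' is interpreted as the direct object of 'review'. Wh-movement fronts it, leaving a gap right after 'review':
The board wanted to know which manuscript Elena would review ___ after lunch.
'review' is word 10.

10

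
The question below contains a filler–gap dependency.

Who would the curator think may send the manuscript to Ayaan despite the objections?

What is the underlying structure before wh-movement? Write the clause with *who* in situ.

'who' is the subject of the clause embedded under 'think'. It moves to the left edge, and the trace sits right after 'think':
Who would the curator think ___ may send the manuscript to Ayaan despite the objections?

The curator would think who may send the manuscript to Ayaan despite the objections.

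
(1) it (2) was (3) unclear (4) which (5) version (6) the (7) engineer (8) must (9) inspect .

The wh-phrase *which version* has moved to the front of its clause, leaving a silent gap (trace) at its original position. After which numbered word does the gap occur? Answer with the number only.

In situ: The engineer must inspect which version.
'which version' functions as the direct object of 'inspect'. Wh-movement fronts it, leaving a gap right after 'inspect':
It was unclear which version the engineer must inspect ___.
'inspect' is word 9.

9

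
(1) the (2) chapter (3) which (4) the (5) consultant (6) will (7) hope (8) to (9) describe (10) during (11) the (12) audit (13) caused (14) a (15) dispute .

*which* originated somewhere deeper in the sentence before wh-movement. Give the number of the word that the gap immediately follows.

The filler 'which' is interpreted as the direct object of 'describe'. Wh-movement fronts it, leaving a gap right after 'describe':
The chapter which the consultant will hope to describe ___ during the audit caused a dispute.
'describe' is word 9.

9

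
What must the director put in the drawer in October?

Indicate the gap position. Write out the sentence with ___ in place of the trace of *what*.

What must the director put ___ in the drawer in October?

Pre-movement form: The director must put what in the drawer in October.
'what' functions as the direct object of 'put'. The gap is right after 'put'.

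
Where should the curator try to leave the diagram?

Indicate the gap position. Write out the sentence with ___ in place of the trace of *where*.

Underlying clause: The curator should try to leave the diagram where.
The filler 'where' is interpreted as the locative complement of 'leave'. The gap is right after 'diagram'.

Where should the curator try to leave the diagram ___?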